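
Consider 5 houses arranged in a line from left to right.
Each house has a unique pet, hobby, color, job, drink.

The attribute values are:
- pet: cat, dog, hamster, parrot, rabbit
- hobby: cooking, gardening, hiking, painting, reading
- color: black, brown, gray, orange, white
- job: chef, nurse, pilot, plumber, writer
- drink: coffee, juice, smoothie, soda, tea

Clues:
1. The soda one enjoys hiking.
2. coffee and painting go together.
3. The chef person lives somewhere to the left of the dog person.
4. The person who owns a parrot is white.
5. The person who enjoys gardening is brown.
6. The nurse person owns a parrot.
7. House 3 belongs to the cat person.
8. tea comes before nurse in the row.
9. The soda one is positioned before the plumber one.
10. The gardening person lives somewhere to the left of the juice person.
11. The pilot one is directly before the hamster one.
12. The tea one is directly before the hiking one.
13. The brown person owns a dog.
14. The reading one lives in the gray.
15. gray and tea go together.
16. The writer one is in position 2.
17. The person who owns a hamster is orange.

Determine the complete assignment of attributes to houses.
Solution:

House | Pet | Hobby | Color | Job | Drink
-----------------------------------------
  1   | rabbit | reading | gray | pilot | tea
  2   | hamster | hiking | orange | writer | soda
  3   | cat | painting | black | chef | coffee
  4   | dog | gardening | brown | plumber | smoothie
  5   | parrot | cooking | white | nurse | juice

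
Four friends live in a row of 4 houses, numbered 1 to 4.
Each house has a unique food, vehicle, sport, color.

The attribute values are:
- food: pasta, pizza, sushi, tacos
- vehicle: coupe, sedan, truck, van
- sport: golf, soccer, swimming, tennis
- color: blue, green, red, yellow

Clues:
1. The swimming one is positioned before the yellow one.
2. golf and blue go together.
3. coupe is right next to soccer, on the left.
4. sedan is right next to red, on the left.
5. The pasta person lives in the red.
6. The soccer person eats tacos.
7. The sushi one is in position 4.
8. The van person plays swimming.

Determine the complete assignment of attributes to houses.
Solution:

House | Food | Vehicle | Sport | Color
--------------------------------------
  1   | pizza | coupe | golf | blue
  2   | tacos | sedan | soccer | green
  3   | pasta | van | swimming | red
  4   | sushi | truck | tennis | yellow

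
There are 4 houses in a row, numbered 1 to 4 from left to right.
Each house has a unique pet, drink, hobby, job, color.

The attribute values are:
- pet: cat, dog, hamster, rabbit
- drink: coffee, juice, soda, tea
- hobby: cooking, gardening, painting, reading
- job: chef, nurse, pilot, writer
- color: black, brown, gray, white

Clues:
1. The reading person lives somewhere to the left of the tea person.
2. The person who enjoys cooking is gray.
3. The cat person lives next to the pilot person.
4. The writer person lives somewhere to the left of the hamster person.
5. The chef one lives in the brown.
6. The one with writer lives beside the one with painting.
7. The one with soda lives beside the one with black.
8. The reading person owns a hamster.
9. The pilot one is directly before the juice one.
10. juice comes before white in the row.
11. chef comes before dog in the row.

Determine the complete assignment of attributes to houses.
Solution:

House | Pet | Drink | Hobby | Job | Color
-----------------------------------------
  1   | cat | soda | cooking | writer | gray
  2   | rabbit | coffee | painting | pilot | black
  3   | hamster | juice | reading | chef | brown
  4   | dog | tea | gardening | nurse | white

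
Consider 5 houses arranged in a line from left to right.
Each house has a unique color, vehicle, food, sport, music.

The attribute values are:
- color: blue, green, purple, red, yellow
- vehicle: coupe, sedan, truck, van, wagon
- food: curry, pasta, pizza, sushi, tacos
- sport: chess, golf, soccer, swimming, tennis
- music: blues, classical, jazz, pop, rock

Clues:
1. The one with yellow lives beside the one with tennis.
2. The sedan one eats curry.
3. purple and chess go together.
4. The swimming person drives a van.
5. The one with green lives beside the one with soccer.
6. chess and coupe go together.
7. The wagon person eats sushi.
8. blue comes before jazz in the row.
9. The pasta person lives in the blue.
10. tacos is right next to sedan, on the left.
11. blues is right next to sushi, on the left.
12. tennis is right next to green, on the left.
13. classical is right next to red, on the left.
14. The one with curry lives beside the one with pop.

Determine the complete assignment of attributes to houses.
Solution:

House | Color | Vehicle | Food | Sport | Music
----------------------------------------------
  1   | yellow | van | tacos | swimming | classical
  2   | red | sedan | curry | tennis | blues
  3   | green | wagon | sushi | golf | pop
  4   | blue | truck | pasta | soccer | rock
  5   | purple | coupe | pizza | chess | jazz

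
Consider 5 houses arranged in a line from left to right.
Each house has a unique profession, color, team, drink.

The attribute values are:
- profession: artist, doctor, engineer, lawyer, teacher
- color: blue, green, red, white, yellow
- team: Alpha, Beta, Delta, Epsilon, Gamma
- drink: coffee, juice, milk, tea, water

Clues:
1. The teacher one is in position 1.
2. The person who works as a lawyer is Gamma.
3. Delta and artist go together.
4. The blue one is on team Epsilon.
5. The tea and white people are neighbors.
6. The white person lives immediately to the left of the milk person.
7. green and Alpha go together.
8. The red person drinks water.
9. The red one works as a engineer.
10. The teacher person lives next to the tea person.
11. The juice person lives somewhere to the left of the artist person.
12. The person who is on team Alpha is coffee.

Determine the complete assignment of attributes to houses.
Solution:

House | Profession | Color | Team | Drink
-----------------------------------------
  1   | teacher | green | Alpha | coffee
  2   | doctor | blue | Epsilon | tea
  3   | lawyer | white | Gamma | juice
  4   | artist | yellow | Delta | milk
  5   | engineer | red | Beta | water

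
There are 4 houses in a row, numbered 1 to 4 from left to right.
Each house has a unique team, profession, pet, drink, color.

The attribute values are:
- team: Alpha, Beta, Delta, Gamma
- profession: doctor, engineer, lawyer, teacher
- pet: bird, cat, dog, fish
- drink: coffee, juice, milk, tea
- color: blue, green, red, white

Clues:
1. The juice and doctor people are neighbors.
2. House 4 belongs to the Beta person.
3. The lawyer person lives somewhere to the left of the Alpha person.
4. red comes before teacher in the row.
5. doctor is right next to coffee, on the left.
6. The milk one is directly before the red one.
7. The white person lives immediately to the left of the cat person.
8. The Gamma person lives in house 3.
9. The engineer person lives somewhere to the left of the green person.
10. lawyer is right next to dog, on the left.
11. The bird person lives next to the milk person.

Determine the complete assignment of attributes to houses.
Solution:

House | Team | Profession | Pet | Drink | Color
-----------------------------------------------
  1   | Delta | lawyer | bird | juice | blue
  2   | Alpha | doctor | dog | milk | white
  3   | Gamma | engineer | cat | coffee | red
  4   | Beta | teacher | fish | tea | green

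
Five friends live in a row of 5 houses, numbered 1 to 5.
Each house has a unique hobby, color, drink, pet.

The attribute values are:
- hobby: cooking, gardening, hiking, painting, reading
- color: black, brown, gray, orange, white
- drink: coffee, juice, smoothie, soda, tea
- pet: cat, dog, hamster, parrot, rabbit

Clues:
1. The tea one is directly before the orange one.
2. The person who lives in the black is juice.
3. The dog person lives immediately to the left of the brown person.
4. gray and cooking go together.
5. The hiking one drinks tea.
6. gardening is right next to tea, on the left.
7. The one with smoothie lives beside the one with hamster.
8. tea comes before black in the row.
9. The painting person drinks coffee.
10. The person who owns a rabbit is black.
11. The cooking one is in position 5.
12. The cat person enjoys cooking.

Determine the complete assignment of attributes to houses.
Solution:

House | Hobby | Color | Drink | Pet
-----------------------------------
  1   | gardening | white | smoothie | dog
  2   | hiking | brown | tea | hamster
  3   | painting | orange | coffee | parrot
  4   | reading | black | juice | rabbit
  5   | cooking | gray | soda | cat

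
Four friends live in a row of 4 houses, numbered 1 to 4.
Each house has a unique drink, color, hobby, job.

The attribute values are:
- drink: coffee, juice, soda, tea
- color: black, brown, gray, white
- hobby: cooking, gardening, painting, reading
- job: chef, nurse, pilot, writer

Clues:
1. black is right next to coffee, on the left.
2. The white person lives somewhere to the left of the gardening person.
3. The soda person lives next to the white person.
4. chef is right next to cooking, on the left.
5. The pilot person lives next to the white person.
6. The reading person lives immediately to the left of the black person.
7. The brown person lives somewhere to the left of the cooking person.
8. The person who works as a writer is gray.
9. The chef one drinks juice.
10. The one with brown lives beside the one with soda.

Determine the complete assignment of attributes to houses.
Solution:

House | Drink | Color | Hobby | Job
-----------------------------------
  1   | juice | brown | reading | chef
  2   | soda | black | cooking | pilot
  3   | coffee | white | painting | nurse
  4   | tea | gray | gardening | writer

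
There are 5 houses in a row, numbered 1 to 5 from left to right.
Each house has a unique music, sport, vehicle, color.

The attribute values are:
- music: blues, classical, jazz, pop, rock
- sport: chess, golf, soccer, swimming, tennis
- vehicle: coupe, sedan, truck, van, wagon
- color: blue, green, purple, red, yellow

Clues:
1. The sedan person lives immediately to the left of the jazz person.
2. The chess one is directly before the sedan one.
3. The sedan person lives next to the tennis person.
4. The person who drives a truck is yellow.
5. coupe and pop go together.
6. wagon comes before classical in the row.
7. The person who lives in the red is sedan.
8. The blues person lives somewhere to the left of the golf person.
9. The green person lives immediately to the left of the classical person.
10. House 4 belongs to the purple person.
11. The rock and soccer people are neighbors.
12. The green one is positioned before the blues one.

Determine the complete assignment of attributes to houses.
Solution:

House | Music | Sport | Vehicle | Color
---------------------------------------
  1   | rock | chess | wagon | green
  2   | classical | soccer | sedan | red
  3   | jazz | tennis | truck | yellow
  4   | blues | swimming | van | purple
  5   | pop | golf | coupe | blue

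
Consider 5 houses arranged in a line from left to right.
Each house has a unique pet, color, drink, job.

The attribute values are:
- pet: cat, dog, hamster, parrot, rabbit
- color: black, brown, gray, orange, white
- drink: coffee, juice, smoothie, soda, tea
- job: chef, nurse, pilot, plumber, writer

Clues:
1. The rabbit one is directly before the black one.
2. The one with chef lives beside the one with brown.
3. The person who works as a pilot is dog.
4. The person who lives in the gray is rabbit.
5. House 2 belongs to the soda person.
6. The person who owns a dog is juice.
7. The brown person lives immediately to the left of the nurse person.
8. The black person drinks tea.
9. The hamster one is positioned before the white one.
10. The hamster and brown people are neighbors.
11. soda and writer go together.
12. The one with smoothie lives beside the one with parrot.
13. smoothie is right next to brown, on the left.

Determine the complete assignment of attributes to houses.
Solution:

House | Pet | Color | Drink | Job
---------------------------------
  1   | hamster | orange | smoothie | chef
  2   | parrot | brown | soda | writer
  3   | rabbit | gray | coffee | nurse
  4   | cat | black | tea | plumber
  5   | dog | white | juice | pilot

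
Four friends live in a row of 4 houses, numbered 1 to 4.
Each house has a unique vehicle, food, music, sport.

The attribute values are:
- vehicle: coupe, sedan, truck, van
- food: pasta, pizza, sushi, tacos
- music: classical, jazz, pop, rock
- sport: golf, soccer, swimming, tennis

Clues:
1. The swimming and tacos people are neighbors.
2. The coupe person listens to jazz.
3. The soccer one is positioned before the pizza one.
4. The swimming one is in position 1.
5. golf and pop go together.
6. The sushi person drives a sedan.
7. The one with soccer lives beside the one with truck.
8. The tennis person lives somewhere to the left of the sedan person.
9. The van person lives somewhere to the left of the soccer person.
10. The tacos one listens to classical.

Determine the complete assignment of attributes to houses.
Solution:

House | Vehicle | Food | Music | Sport
--------------------------------------
  1   | coupe | pasta | jazz | swimming
  2   | van | tacos | classical | tennis
  3   | sedan | sushi | rock | soccer
  4   | truck | pizza | pop | golf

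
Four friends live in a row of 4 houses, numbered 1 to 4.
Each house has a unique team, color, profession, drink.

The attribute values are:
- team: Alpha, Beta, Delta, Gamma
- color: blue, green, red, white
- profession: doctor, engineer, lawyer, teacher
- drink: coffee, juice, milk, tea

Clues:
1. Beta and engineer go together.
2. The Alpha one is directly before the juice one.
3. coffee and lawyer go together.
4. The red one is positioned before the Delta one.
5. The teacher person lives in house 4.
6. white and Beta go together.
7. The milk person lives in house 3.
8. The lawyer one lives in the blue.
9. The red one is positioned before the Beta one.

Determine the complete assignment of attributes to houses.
Solution:

House | Team | Color | Profession | Drink
-----------------------------------------
  1   | Alpha | blue | lawyer | coffee
  2   | Gamma | red | doctor | juice
  3   | Beta | white | engineer | milk
  4   | Delta | green | teacher | tea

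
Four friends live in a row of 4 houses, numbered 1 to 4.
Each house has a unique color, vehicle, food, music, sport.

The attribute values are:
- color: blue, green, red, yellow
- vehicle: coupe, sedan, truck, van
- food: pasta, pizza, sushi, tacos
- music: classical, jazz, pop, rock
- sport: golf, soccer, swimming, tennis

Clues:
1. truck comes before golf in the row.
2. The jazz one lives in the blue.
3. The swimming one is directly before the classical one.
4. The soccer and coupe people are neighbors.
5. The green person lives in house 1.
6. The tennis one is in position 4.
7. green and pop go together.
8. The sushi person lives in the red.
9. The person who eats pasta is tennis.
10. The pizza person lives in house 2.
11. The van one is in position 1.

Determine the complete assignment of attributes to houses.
Solution:

House | Color | Vehicle | Food | Music | Sport
----------------------------------------------
  1   | green | van | tacos | pop | swimming
  2   | yellow | truck | pizza | classical | soccer
  3   | red | coupe | sushi | rock | golf
  4   | blue | sedan | pasta | jazz | tennis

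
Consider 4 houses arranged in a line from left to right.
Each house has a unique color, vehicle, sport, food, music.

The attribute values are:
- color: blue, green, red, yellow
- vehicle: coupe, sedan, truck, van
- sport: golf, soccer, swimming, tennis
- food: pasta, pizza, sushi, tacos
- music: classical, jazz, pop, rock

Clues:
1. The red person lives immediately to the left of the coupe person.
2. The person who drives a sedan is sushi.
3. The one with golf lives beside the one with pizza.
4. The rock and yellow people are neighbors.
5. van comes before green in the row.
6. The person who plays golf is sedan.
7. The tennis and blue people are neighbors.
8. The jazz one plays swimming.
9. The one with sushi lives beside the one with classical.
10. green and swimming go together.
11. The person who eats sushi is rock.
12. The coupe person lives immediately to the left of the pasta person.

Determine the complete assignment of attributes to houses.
Solution:

House | Color | Vehicle | Sport | Food | Music
----------------------------------------------
  1   | red | sedan | golf | sushi | rock
  2   | yellow | coupe | tennis | pizza | classical
  3   | blue | van | soccer | pasta | pop
  4   | green | truck | swimming | tacos | jazz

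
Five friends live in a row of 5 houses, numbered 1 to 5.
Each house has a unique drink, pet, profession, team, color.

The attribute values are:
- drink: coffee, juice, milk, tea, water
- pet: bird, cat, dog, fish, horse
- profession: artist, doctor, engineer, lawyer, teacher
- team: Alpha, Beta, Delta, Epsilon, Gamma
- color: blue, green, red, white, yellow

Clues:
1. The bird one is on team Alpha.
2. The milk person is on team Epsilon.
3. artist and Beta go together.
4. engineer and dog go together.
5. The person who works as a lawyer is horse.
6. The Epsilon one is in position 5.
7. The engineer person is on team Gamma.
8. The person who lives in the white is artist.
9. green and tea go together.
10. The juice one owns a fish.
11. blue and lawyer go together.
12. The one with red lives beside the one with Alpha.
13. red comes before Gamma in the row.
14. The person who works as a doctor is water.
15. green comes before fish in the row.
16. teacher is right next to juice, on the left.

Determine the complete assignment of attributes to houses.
Solution:

House | Drink | Pet | Profession | Team | Color
-----------------------------------------------
  1   | water | cat | doctor | Delta | red
  2   | tea | bird | teacher | Alpha | green
  3   | juice | fish | artist | Beta | white
  4   | coffee | dog | engineer | Gamma | yellow
  5   | milk | horse | lawyer | Epsilon | blue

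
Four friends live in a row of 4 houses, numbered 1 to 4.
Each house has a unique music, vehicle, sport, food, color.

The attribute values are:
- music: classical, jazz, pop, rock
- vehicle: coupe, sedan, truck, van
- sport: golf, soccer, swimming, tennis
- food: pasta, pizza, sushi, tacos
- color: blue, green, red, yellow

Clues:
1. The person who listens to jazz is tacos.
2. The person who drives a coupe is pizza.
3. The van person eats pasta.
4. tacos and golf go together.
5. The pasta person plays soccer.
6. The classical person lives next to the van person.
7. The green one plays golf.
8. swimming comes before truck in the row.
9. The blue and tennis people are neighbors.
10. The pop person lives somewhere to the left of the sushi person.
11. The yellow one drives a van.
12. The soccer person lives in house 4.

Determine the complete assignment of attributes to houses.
Solution:

House | Music | Vehicle | Sport | Food | Color
----------------------------------------------
  1   | jazz | sedan | golf | tacos | green
  2   | pop | coupe | swimming | pizza | blue
  3   | classical | truck | tennis | sushi | red
  4   | rock | van | soccer | pasta | yellow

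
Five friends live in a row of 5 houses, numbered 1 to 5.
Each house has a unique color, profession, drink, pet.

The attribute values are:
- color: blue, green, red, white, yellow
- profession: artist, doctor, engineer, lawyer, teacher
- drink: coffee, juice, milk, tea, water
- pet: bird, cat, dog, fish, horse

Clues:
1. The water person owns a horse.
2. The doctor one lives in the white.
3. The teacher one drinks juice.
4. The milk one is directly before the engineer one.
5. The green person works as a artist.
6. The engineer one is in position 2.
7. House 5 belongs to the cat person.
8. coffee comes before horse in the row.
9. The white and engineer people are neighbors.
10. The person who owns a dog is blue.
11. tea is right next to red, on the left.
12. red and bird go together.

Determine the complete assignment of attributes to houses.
Solution:

House | Color | Profession | Drink | Pet
----------------------------------------
  1   | white | doctor | milk | fish
  2   | blue | engineer | tea | dog
  3   | red | lawyer | coffee | bird
  4   | green | artist | water | horse
  5   | yellow | teacher | juice | cat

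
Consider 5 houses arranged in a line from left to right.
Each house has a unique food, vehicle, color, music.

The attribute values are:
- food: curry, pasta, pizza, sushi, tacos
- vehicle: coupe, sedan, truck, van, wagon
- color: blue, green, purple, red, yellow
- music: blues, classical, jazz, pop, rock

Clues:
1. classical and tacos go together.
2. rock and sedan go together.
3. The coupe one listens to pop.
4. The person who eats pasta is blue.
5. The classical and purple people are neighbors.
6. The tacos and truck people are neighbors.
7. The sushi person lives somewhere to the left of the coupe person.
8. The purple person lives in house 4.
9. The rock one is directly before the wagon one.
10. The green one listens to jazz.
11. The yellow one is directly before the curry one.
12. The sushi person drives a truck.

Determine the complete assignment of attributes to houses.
Solution:

House | Food | Vehicle | Color | Music
--------------------------------------
  1   | pizza | sedan | yellow | rock
  2   | curry | wagon | green | jazz
  3   | tacos | van | red | classical
  4   | sushi | truck | purple | blues
  5   | pasta | coupe | blue | pop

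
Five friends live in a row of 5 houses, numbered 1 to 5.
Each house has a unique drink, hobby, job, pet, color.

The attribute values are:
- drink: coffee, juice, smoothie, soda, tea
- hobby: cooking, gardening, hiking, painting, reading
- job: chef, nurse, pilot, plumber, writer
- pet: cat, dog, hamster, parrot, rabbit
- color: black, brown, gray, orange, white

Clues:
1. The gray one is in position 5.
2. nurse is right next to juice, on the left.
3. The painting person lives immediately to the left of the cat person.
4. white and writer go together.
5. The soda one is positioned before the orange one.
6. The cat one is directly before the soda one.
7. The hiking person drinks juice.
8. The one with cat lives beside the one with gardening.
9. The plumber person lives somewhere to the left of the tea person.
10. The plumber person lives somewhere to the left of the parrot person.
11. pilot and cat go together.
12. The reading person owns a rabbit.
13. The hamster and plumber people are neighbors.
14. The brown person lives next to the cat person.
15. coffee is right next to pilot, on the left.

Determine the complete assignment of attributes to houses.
Solution:

House | Drink | Hobby | Job | Pet | Color
-----------------------------------------
  1   | coffee | painting | nurse | dog | brown
  2   | juice | hiking | pilot | cat | black
  3   | soda | gardening | writer | hamster | white
  4   | smoothie | reading | plumber | rabbit | orange
  5   | tea | cooking | chef | parrot | gray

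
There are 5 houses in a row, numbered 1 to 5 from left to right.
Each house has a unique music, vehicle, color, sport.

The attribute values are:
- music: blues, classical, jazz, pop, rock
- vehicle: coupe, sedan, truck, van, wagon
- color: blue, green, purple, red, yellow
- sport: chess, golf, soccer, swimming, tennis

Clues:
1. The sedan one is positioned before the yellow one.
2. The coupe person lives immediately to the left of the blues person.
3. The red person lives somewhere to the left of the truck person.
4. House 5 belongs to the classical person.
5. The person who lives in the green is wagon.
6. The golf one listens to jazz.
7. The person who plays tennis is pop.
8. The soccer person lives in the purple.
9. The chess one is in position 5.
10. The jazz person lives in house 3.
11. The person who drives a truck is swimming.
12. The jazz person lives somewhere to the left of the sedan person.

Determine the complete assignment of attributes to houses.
Solution:

House | Music | Vehicle | Color | Sport
---------------------------------------
  1   | pop | coupe | red | tennis
  2   | blues | truck | blue | swimming
  3   | jazz | wagon | green | golf
  4   | rock | sedan | purple | soccer
  5   | classical | van | yellow | chess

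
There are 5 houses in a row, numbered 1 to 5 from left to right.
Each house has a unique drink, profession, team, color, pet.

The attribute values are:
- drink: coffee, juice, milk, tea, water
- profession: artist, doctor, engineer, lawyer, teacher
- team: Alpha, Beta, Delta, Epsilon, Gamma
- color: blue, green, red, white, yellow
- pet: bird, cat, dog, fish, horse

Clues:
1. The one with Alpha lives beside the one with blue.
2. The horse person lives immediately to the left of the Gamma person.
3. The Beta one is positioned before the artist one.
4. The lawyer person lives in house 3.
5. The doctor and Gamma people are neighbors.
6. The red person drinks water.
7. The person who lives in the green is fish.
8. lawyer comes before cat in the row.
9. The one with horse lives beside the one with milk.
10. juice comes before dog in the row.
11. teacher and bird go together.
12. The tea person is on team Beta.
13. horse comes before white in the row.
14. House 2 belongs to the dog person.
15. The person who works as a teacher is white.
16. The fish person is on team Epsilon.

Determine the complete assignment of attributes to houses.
Solution:

House | Drink | Profession | Team | Color | Pet
-----------------------------------------------
  1   | juice | doctor | Alpha | yellow | horse
  2   | milk | engineer | Gamma | blue | dog
  3   | coffee | lawyer | Epsilon | green | fish
  4   | tea | teacher | Beta | white | bird
  5   | water | artist | Delta | red | cat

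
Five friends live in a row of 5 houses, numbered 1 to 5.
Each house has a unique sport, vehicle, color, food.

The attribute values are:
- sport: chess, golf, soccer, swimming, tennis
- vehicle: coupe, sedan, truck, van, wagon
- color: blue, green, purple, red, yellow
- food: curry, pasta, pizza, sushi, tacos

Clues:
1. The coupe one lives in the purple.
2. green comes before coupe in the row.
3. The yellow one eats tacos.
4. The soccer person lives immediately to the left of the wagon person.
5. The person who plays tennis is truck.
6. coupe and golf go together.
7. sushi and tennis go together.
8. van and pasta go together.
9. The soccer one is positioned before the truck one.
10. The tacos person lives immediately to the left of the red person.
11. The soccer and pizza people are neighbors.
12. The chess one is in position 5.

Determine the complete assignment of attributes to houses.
Solution:

House | Sport | Vehicle | Color | Food
--------------------------------------
  1   | soccer | sedan | yellow | tacos
  2   | swimming | wagon | red | pizza
  3   | tennis | truck | green | sushi
  4   | golf | coupe | purple | curry
  5   | chess | van | blue | pasta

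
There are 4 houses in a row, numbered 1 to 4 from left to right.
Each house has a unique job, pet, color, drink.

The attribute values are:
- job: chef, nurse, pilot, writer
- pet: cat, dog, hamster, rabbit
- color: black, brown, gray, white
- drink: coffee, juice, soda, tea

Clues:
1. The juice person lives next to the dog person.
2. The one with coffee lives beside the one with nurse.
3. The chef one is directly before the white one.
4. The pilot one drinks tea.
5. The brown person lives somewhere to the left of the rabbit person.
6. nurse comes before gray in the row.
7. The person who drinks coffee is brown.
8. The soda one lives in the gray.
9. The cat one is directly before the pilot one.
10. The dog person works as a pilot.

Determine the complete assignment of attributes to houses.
Solution:

House | Job | Pet | Color | Drink
---------------------------------
  1   | chef | hamster | brown | coffee
  2   | nurse | cat | white | juice
  3   | pilot | dog | black | tea
  4   | writer | rabbit | gray | soda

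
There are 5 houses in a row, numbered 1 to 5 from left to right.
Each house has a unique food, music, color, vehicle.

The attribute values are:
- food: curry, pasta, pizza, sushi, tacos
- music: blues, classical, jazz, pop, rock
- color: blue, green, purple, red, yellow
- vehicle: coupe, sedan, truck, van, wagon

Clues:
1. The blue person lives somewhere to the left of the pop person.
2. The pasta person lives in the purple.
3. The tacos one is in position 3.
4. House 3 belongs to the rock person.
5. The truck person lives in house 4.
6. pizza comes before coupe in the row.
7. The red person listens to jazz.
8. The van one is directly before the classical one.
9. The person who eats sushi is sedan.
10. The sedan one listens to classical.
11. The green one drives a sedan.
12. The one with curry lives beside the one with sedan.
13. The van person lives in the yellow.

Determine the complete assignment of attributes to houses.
Solution:

House | Food | Music | Color | Vehicle
--------------------------------------
  1   | curry | blues | yellow | van
  2   | sushi | classical | green | sedan
  3   | tacos | rock | blue | wagon
  4   | pizza | jazz | red | truck
  5   | pasta | pop | purple | coupe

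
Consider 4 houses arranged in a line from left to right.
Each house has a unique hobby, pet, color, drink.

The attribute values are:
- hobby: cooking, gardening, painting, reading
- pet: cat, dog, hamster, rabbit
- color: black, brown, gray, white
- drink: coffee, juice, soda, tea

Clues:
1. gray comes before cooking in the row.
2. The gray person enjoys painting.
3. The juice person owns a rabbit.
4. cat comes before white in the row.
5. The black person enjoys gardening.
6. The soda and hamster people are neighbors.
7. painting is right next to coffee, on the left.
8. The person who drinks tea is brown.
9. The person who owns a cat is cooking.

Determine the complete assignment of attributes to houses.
Solution:

House | Hobby | Pet | Color | Drink
-----------------------------------
  1   | painting | dog | gray | soda
  2   | gardening | hamster | black | coffee
  3   | cooking | cat | brown | tea
  4   | reading | rabbit | white | juice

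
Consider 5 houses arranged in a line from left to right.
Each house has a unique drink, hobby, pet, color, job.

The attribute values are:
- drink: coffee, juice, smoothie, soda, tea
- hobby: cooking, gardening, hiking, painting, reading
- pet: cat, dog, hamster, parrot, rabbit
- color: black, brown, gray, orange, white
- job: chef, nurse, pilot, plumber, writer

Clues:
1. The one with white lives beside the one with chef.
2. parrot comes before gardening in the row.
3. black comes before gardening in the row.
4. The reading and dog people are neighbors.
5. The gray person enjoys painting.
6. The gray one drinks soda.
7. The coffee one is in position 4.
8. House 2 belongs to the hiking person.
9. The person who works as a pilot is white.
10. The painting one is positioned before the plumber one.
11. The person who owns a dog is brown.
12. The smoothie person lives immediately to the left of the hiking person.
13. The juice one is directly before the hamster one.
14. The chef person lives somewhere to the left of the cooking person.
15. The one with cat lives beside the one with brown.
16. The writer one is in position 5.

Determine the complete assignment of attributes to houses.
Solution:

House | Drink | Hobby | Pet | Color | Job
-----------------------------------------
  1   | smoothie | reading | cat | white | pilot
  2   | juice | hiking | dog | brown | chef
  3   | soda | painting | hamster | gray | nurse
  4   | coffee | cooking | parrot | black | plumber
  5   | tea | gardening | rabbit | orange | writer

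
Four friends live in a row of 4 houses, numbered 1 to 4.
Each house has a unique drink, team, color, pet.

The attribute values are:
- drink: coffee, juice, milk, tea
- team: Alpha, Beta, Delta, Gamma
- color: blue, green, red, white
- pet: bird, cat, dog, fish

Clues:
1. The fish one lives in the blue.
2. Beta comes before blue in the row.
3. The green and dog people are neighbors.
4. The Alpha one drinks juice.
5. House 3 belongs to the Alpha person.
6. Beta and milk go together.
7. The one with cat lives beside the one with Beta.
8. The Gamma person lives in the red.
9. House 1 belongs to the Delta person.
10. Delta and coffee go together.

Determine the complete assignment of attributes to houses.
Solution:

House | Drink | Team | Color | Pet
----------------------------------
  1   | coffee | Delta | green | cat
  2   | milk | Beta | white | dog
  3   | juice | Alpha | blue | fish
  4   | tea | Gamma | red | bird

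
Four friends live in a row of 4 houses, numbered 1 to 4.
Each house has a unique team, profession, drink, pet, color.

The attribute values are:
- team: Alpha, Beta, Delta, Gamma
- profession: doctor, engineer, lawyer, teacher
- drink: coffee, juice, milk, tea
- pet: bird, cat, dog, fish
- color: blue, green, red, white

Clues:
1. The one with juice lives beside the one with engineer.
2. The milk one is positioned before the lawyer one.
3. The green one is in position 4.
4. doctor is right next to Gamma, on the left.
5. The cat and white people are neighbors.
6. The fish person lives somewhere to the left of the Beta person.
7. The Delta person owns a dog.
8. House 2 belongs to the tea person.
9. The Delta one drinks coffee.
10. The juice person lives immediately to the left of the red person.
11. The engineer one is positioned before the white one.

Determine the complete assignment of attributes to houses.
Solution:

House | Team | Profession | Drink | Pet | Color
-----------------------------------------------
  1   | Alpha | doctor | juice | fish | blue
  2   | Gamma | engineer | tea | cat | red
  3   | Beta | teacher | milk | bird | white
  4   | Delta | lawyer | coffee | dog | green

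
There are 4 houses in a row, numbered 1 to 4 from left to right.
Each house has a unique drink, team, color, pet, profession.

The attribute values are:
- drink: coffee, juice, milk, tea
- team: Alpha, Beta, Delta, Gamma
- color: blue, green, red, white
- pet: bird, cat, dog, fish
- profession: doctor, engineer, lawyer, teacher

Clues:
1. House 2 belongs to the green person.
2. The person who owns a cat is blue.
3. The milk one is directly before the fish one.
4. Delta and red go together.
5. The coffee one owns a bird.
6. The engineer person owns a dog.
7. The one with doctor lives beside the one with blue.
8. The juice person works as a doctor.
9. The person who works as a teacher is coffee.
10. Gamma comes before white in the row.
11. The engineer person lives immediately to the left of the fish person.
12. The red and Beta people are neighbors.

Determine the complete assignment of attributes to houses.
Solution:

House | Drink | Team | Color | Pet | Profession
-----------------------------------------------
  1   | milk | Delta | red | dog | engineer
  2   | juice | Beta | green | fish | doctor
  3   | tea | Gamma | blue | cat | lawyer
  4   | coffee | Alpha | white | bird | teacher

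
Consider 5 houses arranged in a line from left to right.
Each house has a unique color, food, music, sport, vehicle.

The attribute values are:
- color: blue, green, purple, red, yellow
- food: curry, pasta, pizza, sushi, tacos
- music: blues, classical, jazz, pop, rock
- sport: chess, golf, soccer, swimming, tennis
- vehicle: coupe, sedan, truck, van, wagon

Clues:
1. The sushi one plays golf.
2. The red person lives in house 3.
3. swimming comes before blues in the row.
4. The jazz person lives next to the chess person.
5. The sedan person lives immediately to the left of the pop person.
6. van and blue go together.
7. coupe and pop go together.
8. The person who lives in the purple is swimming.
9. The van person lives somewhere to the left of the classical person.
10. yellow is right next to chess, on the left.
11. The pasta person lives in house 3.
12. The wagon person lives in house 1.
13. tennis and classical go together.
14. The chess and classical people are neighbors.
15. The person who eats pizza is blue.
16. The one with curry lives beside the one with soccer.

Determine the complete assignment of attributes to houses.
Solution:

House | Color | Food | Music | Sport | Vehicle
----------------------------------------------
  1   | yellow | sushi | jazz | golf | wagon
  2   | blue | pizza | rock | chess | van
  3   | red | pasta | classical | tennis | sedan
  4   | purple | curry | pop | swimming | coupe
  5   | green | tacos | blues | soccer | truck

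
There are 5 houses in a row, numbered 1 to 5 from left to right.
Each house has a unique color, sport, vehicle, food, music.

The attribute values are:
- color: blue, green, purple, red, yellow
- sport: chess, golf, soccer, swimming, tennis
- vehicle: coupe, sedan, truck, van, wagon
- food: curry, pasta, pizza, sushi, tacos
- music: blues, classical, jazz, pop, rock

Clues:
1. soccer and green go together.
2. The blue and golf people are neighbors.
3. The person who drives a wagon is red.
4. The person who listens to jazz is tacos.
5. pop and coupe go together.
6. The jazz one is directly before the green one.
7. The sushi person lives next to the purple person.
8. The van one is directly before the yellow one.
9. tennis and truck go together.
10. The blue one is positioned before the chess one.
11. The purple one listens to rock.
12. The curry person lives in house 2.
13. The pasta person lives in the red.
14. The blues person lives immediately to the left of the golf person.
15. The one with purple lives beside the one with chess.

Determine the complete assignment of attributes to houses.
Solution:

House | Color | Sport | Vehicle | Food | Music
----------------------------------------------
  1   | blue | tennis | truck | sushi | blues
  2   | purple | golf | van | curry | rock
  3   | yellow | chess | sedan | tacos | jazz
  4   | green | soccer | coupe | pizza | pop
  5   | red | swimming | wagon | pasta | classical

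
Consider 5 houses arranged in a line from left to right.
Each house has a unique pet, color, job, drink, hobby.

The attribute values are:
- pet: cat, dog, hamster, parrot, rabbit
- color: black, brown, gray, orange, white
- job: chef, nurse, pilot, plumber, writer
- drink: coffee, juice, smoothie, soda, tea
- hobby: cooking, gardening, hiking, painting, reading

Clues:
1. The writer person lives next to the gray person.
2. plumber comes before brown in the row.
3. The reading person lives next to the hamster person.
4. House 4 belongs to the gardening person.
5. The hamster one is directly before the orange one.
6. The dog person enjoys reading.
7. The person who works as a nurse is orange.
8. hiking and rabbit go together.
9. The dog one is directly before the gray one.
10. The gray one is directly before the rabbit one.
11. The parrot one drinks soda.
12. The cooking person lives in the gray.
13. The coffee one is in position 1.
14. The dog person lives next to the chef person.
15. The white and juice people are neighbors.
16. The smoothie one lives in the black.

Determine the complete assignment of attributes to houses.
Solution:

House | Pet | Color | Job | Drink | Hobby
-----------------------------------------
  1   | dog | white | writer | coffee | reading
  2   | hamster | gray | chef | juice | cooking
  3   | rabbit | orange | nurse | tea | hiking
  4   | cat | black | plumber | smoothie | gardening
  5   | parrot | brown | pilot | soda | painting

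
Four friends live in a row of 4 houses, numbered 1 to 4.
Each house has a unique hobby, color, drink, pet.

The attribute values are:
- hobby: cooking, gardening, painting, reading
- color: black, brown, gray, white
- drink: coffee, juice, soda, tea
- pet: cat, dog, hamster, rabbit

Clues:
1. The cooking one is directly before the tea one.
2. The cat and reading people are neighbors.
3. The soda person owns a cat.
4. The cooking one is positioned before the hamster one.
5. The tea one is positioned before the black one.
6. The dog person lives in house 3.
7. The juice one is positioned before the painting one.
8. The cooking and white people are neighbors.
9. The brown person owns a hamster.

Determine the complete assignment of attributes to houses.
Solution:

House | Hobby | Color | Drink | Pet
-----------------------------------
  1   | cooking | gray | soda | cat
  2   | reading | white | tea | rabbit
  3   | gardening | black | juice | dog
  4   | painting | brown | coffee | hamster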